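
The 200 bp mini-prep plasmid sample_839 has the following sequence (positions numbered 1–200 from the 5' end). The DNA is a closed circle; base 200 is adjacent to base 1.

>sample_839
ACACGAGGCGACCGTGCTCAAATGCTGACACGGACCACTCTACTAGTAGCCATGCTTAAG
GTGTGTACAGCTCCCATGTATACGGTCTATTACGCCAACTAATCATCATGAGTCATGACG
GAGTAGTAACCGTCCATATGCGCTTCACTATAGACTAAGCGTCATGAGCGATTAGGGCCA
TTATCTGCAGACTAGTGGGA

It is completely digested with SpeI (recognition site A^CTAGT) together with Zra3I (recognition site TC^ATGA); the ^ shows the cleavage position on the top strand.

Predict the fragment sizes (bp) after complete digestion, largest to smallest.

65, 51, 49, 28, 7 bp

SpeI sites (ACTAGT) start at positions 42, 191.
SpeI cuts after the first base of each site, so after positions 42, 191.
Zra3I sites (TCATGA) start at positions 106, 113, 162.
Zra3I cuts after base 2 of each site, so after positions 107, 114, 163.
Combined cut positions: 42, 107, 114, 163, 191.
Circular molecule, 5 cuts → 5 fragments:
  43–107 → 65 bp
  108–114 → 7 bp
  115–163 → 49 bp
  164–191 → 28 bp
  192–200 then 1–42 → 9 + 42 = 51 bp
Sorted largest to smallest: 65, 51, 49, 28, 7 bp.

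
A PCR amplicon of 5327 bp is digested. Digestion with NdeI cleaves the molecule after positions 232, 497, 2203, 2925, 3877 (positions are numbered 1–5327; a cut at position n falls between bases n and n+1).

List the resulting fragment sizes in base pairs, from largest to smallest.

1706, 1450, 952, 722, 265, 232 bp

Linear molecule, 5 cuts → 6 fragments:
  232 − 0 = 232 bp
  497 − 232 = 265 bp
  2203 − 497 = 1706 bp
  2925 − 2203 = 722 bp
  3877 − 2925 = 952 bp
  5327 − 3877 = 1450 bp
Sorted largest to smallest: 1706, 1450, 952, 722, 265, 232 bp.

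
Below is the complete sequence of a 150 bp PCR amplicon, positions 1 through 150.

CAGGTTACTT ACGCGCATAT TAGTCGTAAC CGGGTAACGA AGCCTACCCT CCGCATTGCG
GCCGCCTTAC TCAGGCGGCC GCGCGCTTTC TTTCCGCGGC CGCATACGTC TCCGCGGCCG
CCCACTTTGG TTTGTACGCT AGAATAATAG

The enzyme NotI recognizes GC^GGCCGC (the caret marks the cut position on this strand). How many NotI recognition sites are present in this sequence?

GCGGCCGC occurs starting at positions 58, 75, 96, 114.
NotI cuts at 4 sites.

4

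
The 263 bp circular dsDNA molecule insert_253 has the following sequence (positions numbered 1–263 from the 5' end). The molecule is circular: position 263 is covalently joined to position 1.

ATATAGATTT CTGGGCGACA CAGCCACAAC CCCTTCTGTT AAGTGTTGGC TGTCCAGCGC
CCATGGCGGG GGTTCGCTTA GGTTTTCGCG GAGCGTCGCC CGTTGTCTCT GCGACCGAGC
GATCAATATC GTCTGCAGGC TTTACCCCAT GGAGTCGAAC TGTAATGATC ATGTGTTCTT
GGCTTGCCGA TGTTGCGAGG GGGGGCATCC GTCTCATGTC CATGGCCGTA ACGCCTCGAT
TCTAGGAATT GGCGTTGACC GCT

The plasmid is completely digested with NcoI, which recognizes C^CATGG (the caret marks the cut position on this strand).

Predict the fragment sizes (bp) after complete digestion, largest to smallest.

104, 86, 73 bp

NcoI sites (CCATGG) start at positions 61, 147, 220.
NcoI cuts after the first base of each site, so after positions 61, 147, 220.
Circular molecule, 3 cuts → 3 fragments:
  62–147 → 86 bp
  148–220 → 73 bp
  221–263 then 1–61 → 43 + 61 = 104 bp
Sorted largest to smallest: 104, 86, 73 bp.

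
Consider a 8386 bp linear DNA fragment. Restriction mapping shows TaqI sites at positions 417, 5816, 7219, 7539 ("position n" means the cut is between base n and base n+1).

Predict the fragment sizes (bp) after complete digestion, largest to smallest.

Linear molecule, 4 cuts → 5 fragments:
  417 − 0 = 417 bp
  5816 − 417 = 5399 bp
  7219 − 5816 = 1403 bp
  7539 − 7219 = 320 bp
  8386 − 7539 = 847 bp
Sorted largest to smallest: 5399, 1403, 847, 417, 320 bp.

5399, 1403, 847, 417, 320 bp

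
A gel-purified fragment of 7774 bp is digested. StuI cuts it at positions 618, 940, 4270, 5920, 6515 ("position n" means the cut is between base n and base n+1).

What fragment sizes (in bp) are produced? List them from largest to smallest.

Linear molecule, 5 cuts → 6 fragments:
  618 − 0 = 618 bp
  940 − 618 = 322 bp
  4270 − 940 = 3330 bp
  5920 − 4270 = 1650 bp
  6515 − 5920 = 595 bp
  7774 − 6515 = 1259 bp
Sorted largest to smallest: 3330, 1650, 1259, 618, 595, 322 bp.

3330, 1650, 1259, 618, 595, 322 bp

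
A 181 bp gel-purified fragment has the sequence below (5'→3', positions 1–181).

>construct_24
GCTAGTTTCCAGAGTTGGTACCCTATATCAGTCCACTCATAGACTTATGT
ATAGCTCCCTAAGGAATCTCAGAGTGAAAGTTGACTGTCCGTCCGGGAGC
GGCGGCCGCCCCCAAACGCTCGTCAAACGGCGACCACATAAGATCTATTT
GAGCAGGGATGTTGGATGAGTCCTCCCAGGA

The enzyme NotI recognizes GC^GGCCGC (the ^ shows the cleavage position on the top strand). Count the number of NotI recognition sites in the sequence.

GCGGCCGC occurs starting at position 102.
NotI cuts at 1 site.

1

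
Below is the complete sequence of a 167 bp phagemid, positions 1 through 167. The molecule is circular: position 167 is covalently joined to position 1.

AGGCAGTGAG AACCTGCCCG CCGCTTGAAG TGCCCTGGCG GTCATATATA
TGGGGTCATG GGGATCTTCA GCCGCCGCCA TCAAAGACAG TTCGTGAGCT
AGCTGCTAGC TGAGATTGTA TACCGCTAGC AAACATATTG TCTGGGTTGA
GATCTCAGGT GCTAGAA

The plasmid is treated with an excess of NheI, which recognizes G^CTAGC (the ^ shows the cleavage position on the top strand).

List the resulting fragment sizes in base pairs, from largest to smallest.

140, 20, 7 bp

NheI sites (GCTAGC) start at positions 98, 105, 125.
NheI cuts after the first base of each site, so after positions 98, 105, 125.
Circular molecule, 3 cuts → 3 fragments:
  99–105 → 7 bp
  106–125 → 20 bp
  126–167 then 1–98 → 42 + 98 = 140 bp
Sorted largest to smallest: 140, 20, 7 bp.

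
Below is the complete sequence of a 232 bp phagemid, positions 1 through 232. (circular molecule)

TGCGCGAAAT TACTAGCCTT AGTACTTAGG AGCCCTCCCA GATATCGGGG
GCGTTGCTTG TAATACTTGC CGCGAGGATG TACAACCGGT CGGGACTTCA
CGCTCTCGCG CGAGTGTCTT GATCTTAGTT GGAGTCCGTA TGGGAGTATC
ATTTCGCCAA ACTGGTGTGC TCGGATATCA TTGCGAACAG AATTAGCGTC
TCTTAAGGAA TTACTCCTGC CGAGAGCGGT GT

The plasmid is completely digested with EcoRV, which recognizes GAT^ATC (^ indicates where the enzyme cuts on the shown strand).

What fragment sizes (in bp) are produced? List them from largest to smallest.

133, 99 bp

EcoRV sites (GATATC) start at positions 41, 174.
EcoRV cuts after base 3 of each site, so after positions 43, 176.
Circular molecule, 2 cuts → 2 fragments:
  44–176 → 133 bp
  177–232 then 1–43 → 56 + 43 = 99 bp
Sorted largest to smallest: 133, 99 bp.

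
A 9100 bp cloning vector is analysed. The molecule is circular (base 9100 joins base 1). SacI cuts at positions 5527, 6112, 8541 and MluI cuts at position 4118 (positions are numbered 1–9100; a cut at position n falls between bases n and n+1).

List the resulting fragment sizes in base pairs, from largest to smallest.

4677, 2429, 1409, 585 bp

Combined cut positions (sorted): 4118, 5527, 6112, 8541.
Circular molecule, 4 cuts → 4 fragments:
  5527 − 4118 = 1409 bp
  6112 − 5527 = 585 bp
  8541 − 6112 = 2429 bp
  wrap: 9100 − 8541 + 4118 = 4677 bp
Sorted largest to smallest: 4677, 2429, 1409, 585 bp.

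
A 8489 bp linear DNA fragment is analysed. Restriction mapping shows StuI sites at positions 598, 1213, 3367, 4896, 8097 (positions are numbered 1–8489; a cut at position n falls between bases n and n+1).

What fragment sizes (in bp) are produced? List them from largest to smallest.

Linear molecule, 5 cuts → 6 fragments:
  598 − 0 = 598 bp
  1213 − 598 = 615 bp
  3367 − 1213 = 2154 bp
  4896 − 3367 = 1529 bp
  8097 − 4896 = 3201 bp
  8489 − 8097 = 392 bp
Sorted largest to smallest: 3201, 2154, 1529, 615, 598, 392 bp.

3201, 2154, 1529, 615, 598, 392 bp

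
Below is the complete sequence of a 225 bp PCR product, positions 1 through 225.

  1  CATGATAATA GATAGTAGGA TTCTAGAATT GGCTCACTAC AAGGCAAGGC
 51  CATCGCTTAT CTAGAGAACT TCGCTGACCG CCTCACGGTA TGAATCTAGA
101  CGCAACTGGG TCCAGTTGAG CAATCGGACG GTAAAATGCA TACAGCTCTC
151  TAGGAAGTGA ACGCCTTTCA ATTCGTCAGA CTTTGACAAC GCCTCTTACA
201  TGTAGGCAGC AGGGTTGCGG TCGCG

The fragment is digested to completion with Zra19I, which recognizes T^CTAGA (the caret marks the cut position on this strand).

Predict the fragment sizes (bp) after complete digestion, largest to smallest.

130, 38, 35, 22 bp

Zra19I sites (TCTAGA) start at positions 22, 60, 95.
Zra19I cuts after the first base of each site, so after positions 22, 60, 95.
Linear molecule, 3 cuts → 4 fragments:
  1–22 → 22 bp
  23–60 → 38 bp
  61–95 → 35 bp
  96–225 → 130 bp
Sorted largest to smallest: 130, 38, 35, 22 bp.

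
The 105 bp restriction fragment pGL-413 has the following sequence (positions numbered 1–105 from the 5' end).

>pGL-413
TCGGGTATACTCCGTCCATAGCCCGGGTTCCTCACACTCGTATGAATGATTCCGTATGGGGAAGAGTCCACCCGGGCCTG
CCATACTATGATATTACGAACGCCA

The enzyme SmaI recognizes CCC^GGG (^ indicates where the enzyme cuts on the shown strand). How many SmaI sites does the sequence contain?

2

CCCGGG occurs starting at positions 22, 71.
SmaI cuts at 2 sites.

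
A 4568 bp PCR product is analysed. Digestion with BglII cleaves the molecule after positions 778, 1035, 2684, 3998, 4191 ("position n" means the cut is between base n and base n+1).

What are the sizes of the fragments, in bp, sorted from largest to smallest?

Linear molecule, 5 cuts → 6 fragments:
  778 − 0 = 778 bp
  1035 − 778 = 257 bp
  2684 − 1035 = 1649 bp
  3998 − 2684 = 1314 bp
  4191 − 3998 = 193 bp
  4568 − 4191 = 377 bp
Sorted largest to smallest: 1649, 1314, 778, 377, 257, 193 bp.

1649, 1314, 778, 377, 257, 193 bp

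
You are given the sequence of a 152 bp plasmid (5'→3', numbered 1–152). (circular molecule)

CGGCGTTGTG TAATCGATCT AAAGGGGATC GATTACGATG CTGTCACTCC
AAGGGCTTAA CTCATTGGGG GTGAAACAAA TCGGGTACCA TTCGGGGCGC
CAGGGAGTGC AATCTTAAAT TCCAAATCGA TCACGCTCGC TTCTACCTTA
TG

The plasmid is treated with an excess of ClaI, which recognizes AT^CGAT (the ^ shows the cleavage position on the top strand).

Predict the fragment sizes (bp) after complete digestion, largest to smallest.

98, 39, 15 bp

ClaI sites (ATCGAT) start at positions 13, 28, 126.
ClaI cuts after base 2 of each site, so after positions 14, 29, 127.
Circular molecule, 3 cuts → 3 fragments:
  15–29 → 15 bp
  30–127 → 98 bp
  128–152 then 1–14 → 25 + 14 = 39 bp
Sorted largest to smallest: 98, 39, 15 bp.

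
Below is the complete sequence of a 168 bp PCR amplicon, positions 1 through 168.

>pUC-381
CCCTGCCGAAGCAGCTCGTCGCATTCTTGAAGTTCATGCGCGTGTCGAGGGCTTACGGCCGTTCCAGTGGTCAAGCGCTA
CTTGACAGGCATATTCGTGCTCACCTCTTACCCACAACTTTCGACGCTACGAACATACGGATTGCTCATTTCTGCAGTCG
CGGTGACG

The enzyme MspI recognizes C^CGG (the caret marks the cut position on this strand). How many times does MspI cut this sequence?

No occurrence of CCGG is present in the sequence.
MspI does not cut: 0 sites.

0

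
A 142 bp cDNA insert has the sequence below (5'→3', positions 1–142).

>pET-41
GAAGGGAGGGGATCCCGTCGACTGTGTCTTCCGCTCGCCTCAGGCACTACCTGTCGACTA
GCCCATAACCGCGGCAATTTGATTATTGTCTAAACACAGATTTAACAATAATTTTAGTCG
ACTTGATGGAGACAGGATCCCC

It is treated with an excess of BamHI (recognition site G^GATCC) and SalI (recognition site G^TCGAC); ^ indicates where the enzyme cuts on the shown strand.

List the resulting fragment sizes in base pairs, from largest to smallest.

64, 36, 18, 10, 7, 7 bp

BamHI sites (GGATCC) start at positions 10, 135.
BamHI cuts after the first base of each site, so after positions 10, 135.
SalI sites (GTCGAC) start at positions 17, 53, 117.
SalI cuts after the first base of each site, so after positions 17, 53, 117.
Combined cut positions: 10, 17, 53, 117, 135.
Linear molecule, 5 cuts → 6 fragments:
  1–10 → 10 bp
  11–17 → 7 bp
  18–53 → 36 bp
  54–117 → 64 bp
  118–135 → 18 bp
  136–142 → 7 bp
Sorted largest to smallest: 64, 36, 18, 10, 7, 7 bp.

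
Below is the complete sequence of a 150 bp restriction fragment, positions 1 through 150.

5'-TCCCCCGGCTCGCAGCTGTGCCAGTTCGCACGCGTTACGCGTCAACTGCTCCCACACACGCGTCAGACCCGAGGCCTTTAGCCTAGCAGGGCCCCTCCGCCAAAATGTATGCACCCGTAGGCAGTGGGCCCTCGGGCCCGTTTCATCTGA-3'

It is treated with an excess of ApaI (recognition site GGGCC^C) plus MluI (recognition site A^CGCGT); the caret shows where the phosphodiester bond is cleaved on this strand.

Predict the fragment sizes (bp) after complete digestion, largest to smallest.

37, 35, 30, 21, 12, 8, 7 bp

ApaI sites (GGGCCC) start at positions 89, 126, 134.
ApaI cuts after base 5 of each site (before the last base), so after positions 93, 130, 138.
MluI sites (ACGCGT) start at positions 30, 37, 58.
MluI cuts after the first base of each site, so after positions 30, 37, 58.
Combined cut positions: 30, 37, 58, 93, 130, 138.
Linear molecule, 6 cuts → 7 fragments:
  1–30 → 30 bp
  31–37 → 7 bp
  38–58 → 21 bp
  59–93 → 35 bp
  94–130 → 37 bp
  131–138 → 8 bp
  139–150 → 12 bp
Sorted largest to smallest: 37, 35, 30, 21, 12, 8, 7 bp.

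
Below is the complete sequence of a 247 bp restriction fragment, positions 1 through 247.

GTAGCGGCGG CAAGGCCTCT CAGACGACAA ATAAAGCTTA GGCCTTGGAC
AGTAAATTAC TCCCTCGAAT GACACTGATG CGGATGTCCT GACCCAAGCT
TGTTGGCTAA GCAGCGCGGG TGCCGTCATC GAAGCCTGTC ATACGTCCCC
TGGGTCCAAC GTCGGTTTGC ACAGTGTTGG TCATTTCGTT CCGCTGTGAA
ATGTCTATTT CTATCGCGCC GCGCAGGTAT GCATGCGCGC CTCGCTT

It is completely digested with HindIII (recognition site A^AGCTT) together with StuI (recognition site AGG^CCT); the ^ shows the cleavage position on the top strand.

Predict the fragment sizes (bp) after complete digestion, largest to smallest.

151, 54, 19, 15, 8 bp

HindIII sites (AAGCTT) start at positions 34, 96.
HindIII cuts after the first base of each site, so after positions 34, 96.
StuI sites (AGGCCT) start at positions 13, 40.
StuI cuts after base 3 of each site, so after positions 15, 42.
Combined cut positions: 15, 34, 42, 96.
Linear molecule, 4 cuts → 5 fragments:
  1–15 → 15 bp
  16–34 → 19 bp
  35–42 → 8 bp
  43–96 → 54 bp
  97–247 → 151 bp
Sorted largest to smallest: 151, 54, 19, 15, 8 bp.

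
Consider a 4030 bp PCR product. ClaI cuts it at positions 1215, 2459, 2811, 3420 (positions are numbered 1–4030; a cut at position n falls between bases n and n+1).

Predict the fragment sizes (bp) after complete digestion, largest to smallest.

1244, 1215, 610, 609, 352 bp

Linear molecule, 4 cuts → 5 fragments:
  1215 − 0 = 1215 bp
  2459 − 1215 = 1244 bp
  2811 − 2459 = 352 bp
  3420 − 2811 = 609 bp
  4030 − 3420 = 610 bp
Sorted largest to smallest: 1244, 1215, 610, 609, 352 bp.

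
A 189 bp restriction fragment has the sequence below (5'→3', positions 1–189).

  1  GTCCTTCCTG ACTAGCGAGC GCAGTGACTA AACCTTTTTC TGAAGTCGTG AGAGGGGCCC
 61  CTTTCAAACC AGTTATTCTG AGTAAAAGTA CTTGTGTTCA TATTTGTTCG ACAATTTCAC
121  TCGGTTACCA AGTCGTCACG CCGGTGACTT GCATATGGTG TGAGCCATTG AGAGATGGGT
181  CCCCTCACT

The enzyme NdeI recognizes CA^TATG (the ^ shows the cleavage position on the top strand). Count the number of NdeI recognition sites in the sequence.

1

CATATG occurs starting at position 152.
NdeI cuts at 1 site.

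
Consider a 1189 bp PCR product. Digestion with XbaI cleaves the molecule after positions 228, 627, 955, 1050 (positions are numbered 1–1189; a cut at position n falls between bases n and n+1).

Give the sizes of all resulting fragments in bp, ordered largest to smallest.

Linear molecule, 4 cuts → 5 fragments:
  228 − 0 = 228 bp
  627 − 228 = 399 bp
  955 − 627 = 328 bp
  1050 − 955 = 95 bp
  1189 − 1050 = 139 bp
Sorted largest to smallest: 399, 328, 228, 139, 95 bp.

399, 328, 228, 139, 95 bp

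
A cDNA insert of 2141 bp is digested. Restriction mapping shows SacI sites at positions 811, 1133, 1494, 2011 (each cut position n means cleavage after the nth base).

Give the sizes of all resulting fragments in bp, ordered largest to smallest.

Linear molecule, 4 cuts → 5 fragments:
  811 − 0 = 811 bp
  1133 − 811 = 322 bp
  1494 − 1133 = 361 bp
  2011 − 1494 = 517 bp
  2141 − 2011 = 130 bp
Sorted largest to smallest: 811, 517, 361, 322, 130 bp.

811, 517, 361, 322, 130 bp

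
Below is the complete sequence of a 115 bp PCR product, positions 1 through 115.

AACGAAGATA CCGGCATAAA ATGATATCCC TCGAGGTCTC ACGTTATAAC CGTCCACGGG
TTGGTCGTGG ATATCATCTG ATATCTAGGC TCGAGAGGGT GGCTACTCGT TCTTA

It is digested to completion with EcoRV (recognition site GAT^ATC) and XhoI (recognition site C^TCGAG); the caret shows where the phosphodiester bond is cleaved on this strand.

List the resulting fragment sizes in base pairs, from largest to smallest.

EcoRV sites (GATATC) start at positions 23, 70, 80.
EcoRV cuts after base 3 of each site, so after positions 25, 72, 82.
XhoI sites (CTCGAG) start at positions 30, 90.
XhoI cuts after the first base of each site, so after positions 30, 90.
Combined cut positions: 25, 30, 72, 82, 90.
Linear molecule, 5 cuts → 6 fragments:
  1–25 → 25 bp
  26–30 → 5 bp
  31–72 → 42 bp
  73–82 → 10 bp
  83–90 → 8 bp
  91–115 → 25 bp
Sorted largest to smallest: 42, 25, 25, 10, 8, 5 bp.

42, 25, 25, 10, 8, 5 bp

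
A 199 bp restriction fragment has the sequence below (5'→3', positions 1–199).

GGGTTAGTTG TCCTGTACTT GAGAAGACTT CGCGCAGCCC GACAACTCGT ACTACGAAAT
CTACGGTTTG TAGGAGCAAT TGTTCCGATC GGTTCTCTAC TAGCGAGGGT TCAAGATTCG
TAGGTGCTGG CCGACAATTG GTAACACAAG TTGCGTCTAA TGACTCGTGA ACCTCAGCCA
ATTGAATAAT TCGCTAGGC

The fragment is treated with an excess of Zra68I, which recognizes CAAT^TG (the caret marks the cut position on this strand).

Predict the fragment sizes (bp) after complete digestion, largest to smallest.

80, 58, 44, 17 bp

Zra68I sites (CAATTG) start at positions 77, 135, 179.
Zra68I cuts after base 4 of each site, so after positions 80, 138, 182.
Linear molecule, 3 cuts → 4 fragments:
  1–80 → 80 bp
  81–138 → 58 bp
  139–182 → 44 bp
  183–199 → 17 bp
Sorted largest to smallest: 80, 58, 44, 17 bp.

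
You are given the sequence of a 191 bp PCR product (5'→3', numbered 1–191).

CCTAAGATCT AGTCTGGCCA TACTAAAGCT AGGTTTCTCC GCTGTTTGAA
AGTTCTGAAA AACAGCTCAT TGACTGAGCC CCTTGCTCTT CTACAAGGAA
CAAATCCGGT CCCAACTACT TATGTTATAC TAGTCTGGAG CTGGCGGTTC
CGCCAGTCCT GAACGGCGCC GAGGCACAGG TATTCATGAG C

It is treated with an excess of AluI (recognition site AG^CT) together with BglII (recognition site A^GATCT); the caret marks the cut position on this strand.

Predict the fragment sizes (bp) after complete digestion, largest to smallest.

75, 51, 37, 23, 5 bp

AluI sites (AGCT) start at positions 27, 64, 139.
AluI cuts after base 2 of each site, so after positions 28, 65, 140.
The BglII site (AGATCT) starts at position 5.
BglII cuts after the first base of each site, so after position 5.
Combined cut positions: 5, 28, 65, 140.
Linear molecule, 4 cuts → 5 fragments:
  1–5 → 5 bp
  6–28 → 23 bp
  29–65 → 37 bp
  66–140 → 75 bp
  141–191 → 51 bp
Sorted largest to smallest: 75, 51, 37, 23, 5 bp.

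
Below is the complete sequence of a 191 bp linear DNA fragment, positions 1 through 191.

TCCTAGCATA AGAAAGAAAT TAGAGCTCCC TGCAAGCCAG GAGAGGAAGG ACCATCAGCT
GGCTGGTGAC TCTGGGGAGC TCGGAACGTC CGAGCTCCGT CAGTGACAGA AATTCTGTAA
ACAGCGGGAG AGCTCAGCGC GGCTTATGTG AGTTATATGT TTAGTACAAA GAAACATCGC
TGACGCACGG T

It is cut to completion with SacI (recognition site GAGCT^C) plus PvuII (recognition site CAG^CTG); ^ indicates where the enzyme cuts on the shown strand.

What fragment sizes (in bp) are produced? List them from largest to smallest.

SacI sites (GAGCTC) start at positions 23, 77, 92, 130.
SacI cuts after base 5 of each site (before the last base), so after positions 27, 81, 96, 134.
The PvuII site (CAGCTG) starts at position 56.
PvuII cuts after base 3 of each site, so after position 58.
Combined cut positions: 27, 58, 81, 96, 134.
Linear molecule, 5 cuts → 6 fragments:
  1–27 → 27 bp
  28–58 → 31 bp
  59–81 → 23 bp
  82–96 → 15 bp
  97–134 → 38 bp
  135–191 → 57 bp
Sorted largest to smallest: 57, 38, 31, 27, 23, 15 bp.

57, 38, 31, 27, 23, 15 bp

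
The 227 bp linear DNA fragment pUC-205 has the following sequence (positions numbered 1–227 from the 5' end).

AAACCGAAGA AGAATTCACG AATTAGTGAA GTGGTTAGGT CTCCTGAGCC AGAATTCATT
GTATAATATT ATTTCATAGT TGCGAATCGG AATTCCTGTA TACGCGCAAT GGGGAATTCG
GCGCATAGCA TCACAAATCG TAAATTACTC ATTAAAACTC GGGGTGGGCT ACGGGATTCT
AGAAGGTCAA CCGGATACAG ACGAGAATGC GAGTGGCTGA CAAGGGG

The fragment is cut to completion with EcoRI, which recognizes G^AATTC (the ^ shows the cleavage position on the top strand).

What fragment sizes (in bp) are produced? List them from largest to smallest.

EcoRI sites (GAATTC) start at positions 12, 52, 90, 114.
EcoRI cuts after the first base of each site, so after positions 12, 52, 90, 114.
Linear molecule, 4 cuts → 5 fragments:
  1–12 → 12 bp
  13–52 → 40 bp
  53–90 → 38 bp
  91–114 → 24 bp
  115–227 → 113 bp
Sorted largest to smallest: 113, 40, 38, 24, 12 bp.

113, 40, 38, 24, 12 bp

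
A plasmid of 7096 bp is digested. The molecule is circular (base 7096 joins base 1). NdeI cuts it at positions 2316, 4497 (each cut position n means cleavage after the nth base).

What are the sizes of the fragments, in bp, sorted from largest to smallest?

Circular molecule, 2 cuts → 2 fragments:
  4497 − 2316 = 2181 bp
  wrap: 7096 − 4497 + 2316 = 4915 bp
Sorted largest to smallest: 4915, 2181 bp.

4915, 2181 bp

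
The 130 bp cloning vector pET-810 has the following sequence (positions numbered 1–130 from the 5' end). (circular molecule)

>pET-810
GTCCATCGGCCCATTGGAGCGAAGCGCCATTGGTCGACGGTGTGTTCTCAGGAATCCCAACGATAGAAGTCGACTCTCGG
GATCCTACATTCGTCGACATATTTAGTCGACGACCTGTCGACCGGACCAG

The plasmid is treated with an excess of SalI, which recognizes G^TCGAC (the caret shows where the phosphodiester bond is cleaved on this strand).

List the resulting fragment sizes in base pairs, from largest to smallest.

SalI sites (GTCGAC) start at positions 33, 69, 93, 106, 117.
SalI cuts after the first base of each site, so after positions 33, 69, 93, 106, 117.
Circular molecule, 5 cuts → 5 fragments:
  34–69 → 36 bp
  70–93 → 24 bp
  94–106 → 13 bp
  107–117 → 11 bp
  118–130 then 1–33 → 13 + 33 = 46 bp
Sorted largest to smallest: 46, 36, 24, 13, 11 bp.

46, 36, 24, 13, 11 bp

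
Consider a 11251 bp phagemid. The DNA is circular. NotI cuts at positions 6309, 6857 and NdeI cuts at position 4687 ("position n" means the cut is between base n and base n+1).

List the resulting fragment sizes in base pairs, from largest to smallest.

9081, 1622, 548 bp

Combined cut positions (sorted): 4687, 6309, 6857.
Circular molecule, 3 cuts → 3 fragments:
  6309 − 4687 = 1622 bp
  6857 − 6309 = 548 bp
  wrap: 11251 − 6857 + 4687 = 9081 bp
Sorted largest to smallest: 9081, 1622, 548 bp.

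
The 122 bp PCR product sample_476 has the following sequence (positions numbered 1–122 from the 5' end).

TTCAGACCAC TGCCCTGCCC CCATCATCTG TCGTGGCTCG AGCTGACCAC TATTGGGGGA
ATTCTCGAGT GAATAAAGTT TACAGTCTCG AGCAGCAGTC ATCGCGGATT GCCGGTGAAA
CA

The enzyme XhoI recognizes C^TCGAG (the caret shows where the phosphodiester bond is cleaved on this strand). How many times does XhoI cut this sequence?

3

CTCGAG occurs starting at positions 37, 64, 87.
XhoI cuts at 3 sites.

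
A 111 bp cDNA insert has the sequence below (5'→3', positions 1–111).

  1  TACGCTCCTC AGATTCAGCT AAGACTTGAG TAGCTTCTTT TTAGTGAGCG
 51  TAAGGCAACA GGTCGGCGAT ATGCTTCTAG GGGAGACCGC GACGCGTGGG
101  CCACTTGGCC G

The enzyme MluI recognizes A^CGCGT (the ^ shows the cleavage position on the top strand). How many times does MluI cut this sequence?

ACGCGT occurs starting at position 92.
MluI cuts at 1 site.

1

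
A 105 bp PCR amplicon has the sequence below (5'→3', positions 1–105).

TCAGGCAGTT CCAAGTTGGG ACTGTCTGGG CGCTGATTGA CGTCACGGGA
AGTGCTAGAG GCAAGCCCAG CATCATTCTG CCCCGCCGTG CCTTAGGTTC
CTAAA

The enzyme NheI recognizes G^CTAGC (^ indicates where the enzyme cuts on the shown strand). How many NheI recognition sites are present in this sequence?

No occurrence of GCTAGC is present in the sequence.
NheI does not cut: 0 sites.

0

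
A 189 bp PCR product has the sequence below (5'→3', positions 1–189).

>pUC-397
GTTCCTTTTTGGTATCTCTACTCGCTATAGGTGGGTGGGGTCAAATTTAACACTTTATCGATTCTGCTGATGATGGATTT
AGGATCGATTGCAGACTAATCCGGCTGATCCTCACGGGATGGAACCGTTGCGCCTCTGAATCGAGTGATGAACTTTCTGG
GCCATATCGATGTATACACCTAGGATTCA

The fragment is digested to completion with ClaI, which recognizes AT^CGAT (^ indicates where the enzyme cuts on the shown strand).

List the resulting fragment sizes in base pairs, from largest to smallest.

82, 58, 27, 22 bp

ClaI sites (ATCGAT) start at positions 57, 84, 166.
ClaI cuts after base 2 of each site, so after positions 58, 85, 167.
Linear molecule, 3 cuts → 4 fragments:
  1–58 → 58 bp
  59–85 → 27 bp
  86–167 → 82 bp
  168–189 → 22 bp
Sorted largest to smallest: 82, 58, 27, 22 bp.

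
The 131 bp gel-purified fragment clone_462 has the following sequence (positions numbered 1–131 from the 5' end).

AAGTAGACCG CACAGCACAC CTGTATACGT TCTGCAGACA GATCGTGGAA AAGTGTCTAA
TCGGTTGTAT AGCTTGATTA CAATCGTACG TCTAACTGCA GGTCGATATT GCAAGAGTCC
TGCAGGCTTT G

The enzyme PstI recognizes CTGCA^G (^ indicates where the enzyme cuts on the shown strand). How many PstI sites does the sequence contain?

CTGCAG occurs starting at positions 32, 96, 120.
PstI cuts at 3 sites.

3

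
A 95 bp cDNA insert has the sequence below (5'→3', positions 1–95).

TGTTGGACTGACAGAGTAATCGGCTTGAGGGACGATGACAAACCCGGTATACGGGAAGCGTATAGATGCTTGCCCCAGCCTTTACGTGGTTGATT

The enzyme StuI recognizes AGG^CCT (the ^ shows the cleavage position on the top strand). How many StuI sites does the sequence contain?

No occurrence of AGGCCT is present in the sequence.
StuI does not cut: 0 sites.

0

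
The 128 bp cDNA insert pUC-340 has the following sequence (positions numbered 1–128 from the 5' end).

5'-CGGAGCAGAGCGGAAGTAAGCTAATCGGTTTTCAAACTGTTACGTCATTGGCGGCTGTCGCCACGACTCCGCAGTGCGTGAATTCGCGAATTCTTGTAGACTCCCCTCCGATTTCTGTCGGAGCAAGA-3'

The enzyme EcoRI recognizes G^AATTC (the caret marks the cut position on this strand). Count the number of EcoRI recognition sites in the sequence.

GAATTC occurs starting at positions 80, 88.
EcoRI cuts at 2 sites.

2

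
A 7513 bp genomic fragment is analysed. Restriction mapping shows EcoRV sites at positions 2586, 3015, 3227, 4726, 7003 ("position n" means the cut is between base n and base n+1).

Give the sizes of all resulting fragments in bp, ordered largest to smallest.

2586, 2277, 1499, 510, 429, 212 bp

Linear molecule, 5 cuts → 6 fragments:
  2586 − 0 = 2586 bp
  3015 − 2586 = 429 bp
  3227 − 3015 = 212 bp
  4726 − 3227 = 1499 bp
  7003 − 4726 = 2277 bp
  7513 − 7003 = 510 bp
Sorted largest to smallest: 2586, 2277, 1499, 510, 429, 212 bp.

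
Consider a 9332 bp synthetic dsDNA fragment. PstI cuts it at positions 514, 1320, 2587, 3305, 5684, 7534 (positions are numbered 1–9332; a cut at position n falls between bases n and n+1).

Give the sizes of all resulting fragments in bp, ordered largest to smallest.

Linear molecule, 6 cuts → 7 fragments:
  514 − 0 = 514 bp
  1320 − 514 = 806 bp
  2587 − 1320 = 1267 bp
  3305 − 2587 = 718 bp
  5684 − 3305 = 2379 bp
  7534 − 5684 = 1850 bp
  9332 − 7534 = 1798 bp
Sorted largest to smallest: 2379, 1850, 1798, 1267, 806, 718, 514 bp.

2379, 1850, 1798, 1267, 806, 718, 514 bp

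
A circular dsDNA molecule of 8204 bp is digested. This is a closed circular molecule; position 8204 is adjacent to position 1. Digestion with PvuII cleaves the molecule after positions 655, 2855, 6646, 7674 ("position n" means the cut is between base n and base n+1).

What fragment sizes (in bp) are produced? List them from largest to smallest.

3791, 2200, 1185, 1028 bp

Circular molecule, 4 cuts → 4 fragments:
  2855 − 655 = 2200 bp
  6646 − 2855 = 3791 bp
  7674 − 6646 = 1028 bp
  wrap: 8204 − 7674 + 655 = 1185 bp
Sorted largest to smallest: 3791, 2200, 1185, 1028 bp.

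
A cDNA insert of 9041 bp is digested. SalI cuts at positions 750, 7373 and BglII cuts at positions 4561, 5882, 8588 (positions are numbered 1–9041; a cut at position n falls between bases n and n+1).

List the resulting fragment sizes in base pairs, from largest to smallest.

Combined cut positions (sorted): 750, 4561, 5882, 7373, 8588.
Linear molecule, 5 cuts → 6 fragments:
  750 − 0 = 750 bp
  4561 − 750 = 3811 bp
  5882 − 4561 = 1321 bp
  7373 − 5882 = 1491 bp
  8588 − 7373 = 1215 bp
  9041 − 8588 = 453 bp
Sorted largest to smallest: 3811, 1491, 1321, 1215, 750, 453 bp.

3811, 1491, 1321, 1215, 750, 453 bp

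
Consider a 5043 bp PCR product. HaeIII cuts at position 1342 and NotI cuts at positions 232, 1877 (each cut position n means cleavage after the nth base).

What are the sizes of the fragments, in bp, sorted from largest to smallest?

Combined cut positions (sorted): 232, 1342, 1877.
Linear molecule, 3 cuts → 4 fragments:
  232 − 0 = 232 bp
  1342 − 232 = 1110 bp
  1877 − 1342 = 535 bp
  5043 − 1877 = 3166 bp
Sorted largest to smallest: 3166, 1110, 535, 232 bp.

3166, 1110, 535, 232 bp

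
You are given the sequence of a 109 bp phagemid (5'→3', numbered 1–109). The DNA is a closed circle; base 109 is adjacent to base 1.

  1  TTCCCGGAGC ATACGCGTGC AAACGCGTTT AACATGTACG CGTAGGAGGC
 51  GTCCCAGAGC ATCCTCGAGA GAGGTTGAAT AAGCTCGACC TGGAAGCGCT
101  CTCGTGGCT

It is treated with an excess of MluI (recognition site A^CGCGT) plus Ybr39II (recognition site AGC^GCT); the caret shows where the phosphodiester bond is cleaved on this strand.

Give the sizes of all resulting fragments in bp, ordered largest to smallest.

MluI sites (ACGCGT) start at positions 13, 23, 38.
MluI cuts after the first base of each site, so after positions 13, 23, 38.
The Ybr39II site (AGCGCT) starts at position 95.
Ybr39II cuts after base 3 of each site, so after position 97.
Combined cut positions: 13, 23, 38, 97.
Circular molecule, 4 cuts → 4 fragments:
  14–23 → 10 bp
  24–38 → 15 bp
  39–97 → 59 bp
  98–109 then 1–13 → 12 + 13 = 25 bp
Sorted largest to smallest: 59, 25, 15, 10 bp.

59, 25, 15, 10 bp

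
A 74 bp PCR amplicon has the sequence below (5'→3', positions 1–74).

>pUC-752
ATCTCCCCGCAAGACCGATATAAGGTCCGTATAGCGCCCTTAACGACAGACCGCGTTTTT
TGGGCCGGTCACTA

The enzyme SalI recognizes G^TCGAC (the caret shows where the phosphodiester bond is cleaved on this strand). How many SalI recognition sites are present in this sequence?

No occurrence of GTCGAC is present in the sequence.
SalI does not cut: 0 sites.

0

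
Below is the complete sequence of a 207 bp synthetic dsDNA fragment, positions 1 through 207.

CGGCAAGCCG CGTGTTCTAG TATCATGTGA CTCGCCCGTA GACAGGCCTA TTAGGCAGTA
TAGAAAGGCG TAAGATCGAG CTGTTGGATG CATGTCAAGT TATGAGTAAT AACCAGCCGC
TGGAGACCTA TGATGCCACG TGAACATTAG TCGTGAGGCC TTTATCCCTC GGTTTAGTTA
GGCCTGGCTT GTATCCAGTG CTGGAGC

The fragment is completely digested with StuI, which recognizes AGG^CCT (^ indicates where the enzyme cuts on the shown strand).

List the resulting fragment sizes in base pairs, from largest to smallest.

112, 46, 25, 24 bp

StuI sites (AGGCCT) start at positions 44, 156, 180.
StuI cuts after base 3 of each site, so after positions 46, 158, 182.
Linear molecule, 3 cuts → 4 fragments:
  1–46 → 46 bp
  47–158 → 112 bp
  159–182 → 24 bp
  183–207 → 25 bp
Sorted largest to smallest: 112, 46, 25, 24 bp.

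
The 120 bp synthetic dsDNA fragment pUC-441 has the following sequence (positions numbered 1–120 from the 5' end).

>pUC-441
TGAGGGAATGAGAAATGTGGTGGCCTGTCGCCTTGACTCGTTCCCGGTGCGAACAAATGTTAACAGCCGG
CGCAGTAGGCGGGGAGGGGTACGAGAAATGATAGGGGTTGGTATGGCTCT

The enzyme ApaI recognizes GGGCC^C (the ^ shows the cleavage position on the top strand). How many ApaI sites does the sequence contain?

0

No occurrence of GGGCCC is present in the sequence.
ApaI does not cut: 0 sites.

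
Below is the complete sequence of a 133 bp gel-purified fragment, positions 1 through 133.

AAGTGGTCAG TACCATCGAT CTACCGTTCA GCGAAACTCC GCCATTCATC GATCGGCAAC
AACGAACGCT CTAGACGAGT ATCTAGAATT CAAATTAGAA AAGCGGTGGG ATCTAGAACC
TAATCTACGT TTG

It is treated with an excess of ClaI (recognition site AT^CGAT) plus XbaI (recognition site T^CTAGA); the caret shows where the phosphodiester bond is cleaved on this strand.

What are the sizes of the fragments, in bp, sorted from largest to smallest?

33, 30, 21, 21, 16, 12 bp

ClaI sites (ATCGAT) start at positions 15, 48.
ClaI cuts after base 2 of each site, so after positions 16, 49.
XbaI sites (TCTAGA) start at positions 70, 82, 112.
XbaI cuts after the first base of each site, so after positions 70, 82, 112.
Combined cut positions: 16, 49, 70, 82, 112.
Linear molecule, 5 cuts → 6 fragments:
  1–16 → 16 bp
  17–49 → 33 bp
  50–70 → 21 bp
  71–82 → 12 bp
  83–112 → 30 bp
  113–133 → 21 bp
Sorted largest to smallest: 33, 30, 21, 21, 16, 12 bp.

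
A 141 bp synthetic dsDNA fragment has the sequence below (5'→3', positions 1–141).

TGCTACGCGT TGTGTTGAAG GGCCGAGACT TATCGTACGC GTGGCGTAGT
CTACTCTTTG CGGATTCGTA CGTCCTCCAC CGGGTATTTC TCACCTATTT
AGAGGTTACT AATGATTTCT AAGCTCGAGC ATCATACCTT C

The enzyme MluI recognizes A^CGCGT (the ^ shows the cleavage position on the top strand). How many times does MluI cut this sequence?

ACGCGT occurs starting at positions 5, 37.
MluI cuts at 2 sites.

2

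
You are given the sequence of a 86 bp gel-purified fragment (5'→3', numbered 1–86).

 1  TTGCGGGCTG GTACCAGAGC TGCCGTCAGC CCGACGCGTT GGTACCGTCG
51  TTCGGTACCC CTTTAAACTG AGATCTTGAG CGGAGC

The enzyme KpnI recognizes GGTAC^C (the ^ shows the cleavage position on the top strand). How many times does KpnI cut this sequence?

3

GGTACC occurs starting at positions 10, 41, 54.
KpnI cuts at 3 sites.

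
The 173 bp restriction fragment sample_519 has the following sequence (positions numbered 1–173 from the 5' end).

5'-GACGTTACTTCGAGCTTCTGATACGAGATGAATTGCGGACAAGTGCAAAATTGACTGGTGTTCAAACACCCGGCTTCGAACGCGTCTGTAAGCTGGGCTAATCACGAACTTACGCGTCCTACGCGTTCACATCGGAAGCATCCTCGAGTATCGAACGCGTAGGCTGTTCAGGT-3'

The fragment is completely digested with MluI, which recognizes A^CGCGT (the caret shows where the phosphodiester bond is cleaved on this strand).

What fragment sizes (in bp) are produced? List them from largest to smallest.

MluI sites (ACGCGT) start at positions 80, 112, 121, 155.
MluI cuts after the first base of each site, so after positions 80, 112, 121, 155.
Linear molecule, 4 cuts → 5 fragments:
  1–80 → 80 bp
  81–112 → 32 bp
  113–121 → 9 bp
  122–155 → 34 bp
  156–173 → 18 bp
Sorted largest to smallest: 80, 34, 32, 18, 9 bp.

80, 34, 32, 18, 9 bp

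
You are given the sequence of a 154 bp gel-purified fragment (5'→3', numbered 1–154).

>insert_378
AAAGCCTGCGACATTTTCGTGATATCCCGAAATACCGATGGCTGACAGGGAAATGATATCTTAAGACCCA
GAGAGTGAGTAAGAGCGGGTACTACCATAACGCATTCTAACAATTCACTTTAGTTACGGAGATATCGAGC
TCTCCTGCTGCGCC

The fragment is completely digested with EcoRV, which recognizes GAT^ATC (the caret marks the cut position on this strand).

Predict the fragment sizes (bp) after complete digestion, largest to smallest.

76, 34, 23, 21 bp

EcoRV sites (GATATC) start at positions 21, 55, 131.
EcoRV cuts after base 3 of each site, so after positions 23, 57, 133.
Linear molecule, 3 cuts → 4 fragments:
  1–23 → 23 bp
  24–57 → 34 bp
  58–133 → 76 bp
  134–154 → 21 bp
Sorted largest to smallest: 76, 34, 23, 21 bp.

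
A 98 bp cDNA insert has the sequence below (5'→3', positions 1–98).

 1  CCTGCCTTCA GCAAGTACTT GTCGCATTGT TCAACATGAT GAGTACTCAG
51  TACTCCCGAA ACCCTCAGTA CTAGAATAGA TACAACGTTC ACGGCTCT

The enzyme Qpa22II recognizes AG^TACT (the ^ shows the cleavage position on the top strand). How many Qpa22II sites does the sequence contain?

AGTACT occurs starting at positions 14, 42, 49, 67.
Qpa22II cuts at 4 sites.

4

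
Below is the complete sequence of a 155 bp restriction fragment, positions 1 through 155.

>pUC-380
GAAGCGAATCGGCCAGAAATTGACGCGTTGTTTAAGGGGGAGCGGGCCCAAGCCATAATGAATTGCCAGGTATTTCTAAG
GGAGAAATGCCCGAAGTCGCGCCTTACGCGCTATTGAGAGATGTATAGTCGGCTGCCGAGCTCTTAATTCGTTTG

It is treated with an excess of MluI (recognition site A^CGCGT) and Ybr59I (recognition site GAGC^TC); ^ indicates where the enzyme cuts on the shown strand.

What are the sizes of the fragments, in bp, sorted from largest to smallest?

118, 23, 14 bp

The MluI site (ACGCGT) starts at position 23.
MluI cuts after the first base of each site, so after position 23.
The Ybr59I site (GAGCTC) starts at position 138.
Ybr59I cuts after base 4 of each site, so after position 141.
Combined cut positions: 23, 141.
Linear molecule, 2 cuts → 3 fragments:
  1–23 → 23 bp
  24–141 → 118 bp
  142–155 → 14 bp
Sorted largest to smallest: 118, 23, 14 bp.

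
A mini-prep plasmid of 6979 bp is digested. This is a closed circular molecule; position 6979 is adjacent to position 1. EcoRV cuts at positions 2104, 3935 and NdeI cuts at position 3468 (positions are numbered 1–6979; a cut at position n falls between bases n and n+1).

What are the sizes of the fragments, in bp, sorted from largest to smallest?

Combined cut positions (sorted): 2104, 3468, 3935.
Circular molecule, 3 cuts → 3 fragments:
  3468 − 2104 = 1364 bp
  3935 − 3468 = 467 bp
  wrap: 6979 − 3935 + 2104 = 5148 bp
Sorted largest to smallest: 5148, 1364, 467 bp.

5148, 1364, 467 bp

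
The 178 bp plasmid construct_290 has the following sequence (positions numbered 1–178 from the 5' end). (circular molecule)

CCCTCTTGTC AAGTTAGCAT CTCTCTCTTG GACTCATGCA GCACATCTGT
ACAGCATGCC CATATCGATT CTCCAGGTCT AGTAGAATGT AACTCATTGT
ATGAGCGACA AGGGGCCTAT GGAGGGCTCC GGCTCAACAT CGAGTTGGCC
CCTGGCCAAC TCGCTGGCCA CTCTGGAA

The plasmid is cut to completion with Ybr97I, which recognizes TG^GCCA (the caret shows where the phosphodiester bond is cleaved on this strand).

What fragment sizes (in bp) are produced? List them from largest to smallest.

166, 12 bp

Ybr97I sites (TGGCCA) start at positions 153, 165.
Ybr97I cuts after base 2 of each site, so after positions 154, 166.
Circular molecule, 2 cuts → 2 fragments:
  155–166 → 12 bp
  167–178 then 1–154 → 12 + 154 = 166 bp
Sorted largest to smallest: 166, 12 bp.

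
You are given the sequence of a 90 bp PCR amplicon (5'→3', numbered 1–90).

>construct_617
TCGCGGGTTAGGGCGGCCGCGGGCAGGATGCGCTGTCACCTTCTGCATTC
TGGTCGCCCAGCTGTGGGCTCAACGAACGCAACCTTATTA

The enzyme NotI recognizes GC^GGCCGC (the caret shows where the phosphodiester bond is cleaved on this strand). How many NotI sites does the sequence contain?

1

GCGGCCGC occurs starting at position 13.
NotI cuts at 1 site.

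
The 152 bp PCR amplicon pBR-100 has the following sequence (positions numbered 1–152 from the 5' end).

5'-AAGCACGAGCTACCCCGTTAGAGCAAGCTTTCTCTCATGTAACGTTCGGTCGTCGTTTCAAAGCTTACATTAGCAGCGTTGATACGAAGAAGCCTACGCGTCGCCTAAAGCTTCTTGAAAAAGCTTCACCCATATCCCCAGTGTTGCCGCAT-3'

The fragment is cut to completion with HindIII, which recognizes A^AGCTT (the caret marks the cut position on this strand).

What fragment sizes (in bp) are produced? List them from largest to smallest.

47, 36, 31, 25, 13 bp

HindIII sites (AAGCTT) start at positions 25, 61, 108, 121.
HindIII cuts after the first base of each site, so after positions 25, 61, 108, 121.
Linear molecule, 4 cuts → 5 fragments:
  1–25 → 25 bp
  26–61 → 36 bp
  62–108 → 47 bp
  109–121 → 13 bp
  122–152 → 31 bp
Sorted largest to smallest: 47, 36, 31, 25, 13 bp.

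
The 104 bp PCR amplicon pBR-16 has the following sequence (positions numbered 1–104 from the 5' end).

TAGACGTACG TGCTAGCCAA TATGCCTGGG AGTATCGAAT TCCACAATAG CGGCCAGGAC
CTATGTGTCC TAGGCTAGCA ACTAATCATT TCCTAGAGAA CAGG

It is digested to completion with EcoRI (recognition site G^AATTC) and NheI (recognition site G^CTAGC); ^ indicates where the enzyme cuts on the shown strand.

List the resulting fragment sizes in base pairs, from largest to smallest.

The EcoRI site (GAATTC) starts at position 37.
EcoRI cuts after the first base of each site, so after position 37.
NheI sites (GCTAGC) start at positions 12, 74.
NheI cuts after the first base of each site, so after positions 12, 74.
Combined cut positions: 12, 37, 74.
Linear molecule, 3 cuts → 4 fragments:
  1–12 → 12 bp
  13–37 → 25 bp
  38–74 → 37 bp
  75–104 → 30 bp
Sorted largest to smallest: 37, 30, 25, 12 bp.

37, 30, 25, 12 bp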